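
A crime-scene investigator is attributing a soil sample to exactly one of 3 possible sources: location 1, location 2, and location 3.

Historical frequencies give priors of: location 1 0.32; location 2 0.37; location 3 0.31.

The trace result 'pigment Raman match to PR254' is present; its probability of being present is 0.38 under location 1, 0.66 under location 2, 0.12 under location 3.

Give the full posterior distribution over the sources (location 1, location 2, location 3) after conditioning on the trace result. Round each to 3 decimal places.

By Bayes' rule, the unnormalized weight for each hypothesis is prior × likelihood:
  location 1: 0.32 × 0.38 = 0.1216
  location 2: 0.37 × 0.66 = 0.2442
  location 3: 0.31 × 0.12 = 0.0372
The unnormalized weights sum to 0.403.
P(location 1 | evidence) = 0.1216 / 0.403 ≈ 0.302
P(location 2 | evidence) = 0.2442 / 0.403 ≈ 0.606
P(location 3 | evidence) = 0.0372 / 0.403 ≈ 0.092

0.302, 0.606, 0.092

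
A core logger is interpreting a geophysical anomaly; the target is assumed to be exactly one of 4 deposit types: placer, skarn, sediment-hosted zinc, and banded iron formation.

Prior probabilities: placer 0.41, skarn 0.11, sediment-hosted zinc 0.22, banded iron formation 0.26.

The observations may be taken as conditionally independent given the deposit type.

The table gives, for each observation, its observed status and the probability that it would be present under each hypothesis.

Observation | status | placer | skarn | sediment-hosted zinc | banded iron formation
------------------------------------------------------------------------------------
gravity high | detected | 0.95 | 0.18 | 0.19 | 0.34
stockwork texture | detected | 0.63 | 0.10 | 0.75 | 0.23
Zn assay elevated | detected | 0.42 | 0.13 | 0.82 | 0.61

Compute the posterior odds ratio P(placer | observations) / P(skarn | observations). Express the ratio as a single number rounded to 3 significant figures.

Unnormalized posterior weight (prior times the observation likelihoods) for each of the two hypotheses:
  placer: 0.41 × 0.95 × 0.63 × 0.42 = 0.10306
  skarn: 0.11 × 0.18 × 0.10 × 0.13 = 0.0002574
Posterior odds = 0.10306 / 0.0002574 ≈ 400.

400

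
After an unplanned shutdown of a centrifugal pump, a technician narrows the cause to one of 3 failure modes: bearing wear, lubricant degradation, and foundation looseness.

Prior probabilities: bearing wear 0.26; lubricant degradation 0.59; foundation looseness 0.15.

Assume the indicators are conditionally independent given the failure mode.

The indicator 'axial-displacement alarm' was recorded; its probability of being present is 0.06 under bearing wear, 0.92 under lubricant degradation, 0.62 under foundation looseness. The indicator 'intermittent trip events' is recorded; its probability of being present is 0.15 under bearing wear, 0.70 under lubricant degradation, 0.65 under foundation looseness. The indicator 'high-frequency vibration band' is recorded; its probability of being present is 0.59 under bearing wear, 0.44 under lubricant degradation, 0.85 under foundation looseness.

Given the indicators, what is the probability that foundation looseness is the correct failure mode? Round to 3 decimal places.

0.234

By Bayes' rule with conditional independence, the unnormalized weight for each hypothesis is prior × ∏ likelihoods:
  bearing wear: 0.26 × 0.06 × 0.15 × 0.59 = 0.0013806
  lubricant degradation: 0.59 × 0.92 × 0.70 × 0.44 = 0.16718
  foundation looseness: 0.15 × 0.62 × 0.65 × 0.85 = 0.051383
Normalizing constant Z = 0.0013806 + 0.16718 + 0.051383 = 0.21995.
P(foundation looseness | evidence) = 0.051383 / 0.21995 ≈ 0.234.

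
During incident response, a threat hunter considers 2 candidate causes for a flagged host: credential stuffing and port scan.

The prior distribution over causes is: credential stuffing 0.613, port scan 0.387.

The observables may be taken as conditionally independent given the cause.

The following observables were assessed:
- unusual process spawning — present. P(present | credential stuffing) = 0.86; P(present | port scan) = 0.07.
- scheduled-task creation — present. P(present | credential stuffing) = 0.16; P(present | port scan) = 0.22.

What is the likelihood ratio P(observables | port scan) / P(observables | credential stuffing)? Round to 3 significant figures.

0.112

Joint likelihood of the observable pattern under each hypothesis:
  port scan: 0.07 × 0.22 = 0.0154
  credential stuffing: 0.86 × 0.16 = 0.1376
Bayes factor = 0.0154 / 0.1376 ≈ 0.112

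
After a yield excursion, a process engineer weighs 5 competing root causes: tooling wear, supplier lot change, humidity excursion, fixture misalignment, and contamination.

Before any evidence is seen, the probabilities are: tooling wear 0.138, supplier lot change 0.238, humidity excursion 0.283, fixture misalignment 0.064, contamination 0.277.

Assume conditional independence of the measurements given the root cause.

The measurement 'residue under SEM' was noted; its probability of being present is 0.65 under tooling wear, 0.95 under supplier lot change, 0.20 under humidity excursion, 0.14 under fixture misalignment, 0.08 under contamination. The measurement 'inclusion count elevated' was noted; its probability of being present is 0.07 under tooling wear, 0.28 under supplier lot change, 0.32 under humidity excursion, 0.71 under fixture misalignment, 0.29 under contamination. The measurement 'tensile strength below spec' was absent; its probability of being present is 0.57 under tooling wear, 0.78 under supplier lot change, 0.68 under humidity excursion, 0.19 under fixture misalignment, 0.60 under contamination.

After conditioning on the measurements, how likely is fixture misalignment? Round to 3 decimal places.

0.171

Multiply each prior by the joint likelihood of the measurement pattern (using 1 − P(present | H) for each absent measurement):
  tooling wear: 0.138 × 0.65 × 0.07 × (1 − 0.57) = 0.0027
  supplier lot change: 0.238 × 0.95 × 0.28 × (1 − 0.78) = 0.013928
  humidity excursion: 0.283 × 0.20 × 0.32 × (1 − 0.68) = 0.0057958
  fixture misalignment: 0.064 × 0.14 × 0.71 × (1 − 0.19) = 0.0051529
  contamination: 0.277 × 0.08 × 0.29 × (1 − 0.60) = 0.0025706
The unnormalized weights sum to 0.030147.
P(fixture misalignment | evidence) = 0.0051529 / 0.030147 ≈ 0.171.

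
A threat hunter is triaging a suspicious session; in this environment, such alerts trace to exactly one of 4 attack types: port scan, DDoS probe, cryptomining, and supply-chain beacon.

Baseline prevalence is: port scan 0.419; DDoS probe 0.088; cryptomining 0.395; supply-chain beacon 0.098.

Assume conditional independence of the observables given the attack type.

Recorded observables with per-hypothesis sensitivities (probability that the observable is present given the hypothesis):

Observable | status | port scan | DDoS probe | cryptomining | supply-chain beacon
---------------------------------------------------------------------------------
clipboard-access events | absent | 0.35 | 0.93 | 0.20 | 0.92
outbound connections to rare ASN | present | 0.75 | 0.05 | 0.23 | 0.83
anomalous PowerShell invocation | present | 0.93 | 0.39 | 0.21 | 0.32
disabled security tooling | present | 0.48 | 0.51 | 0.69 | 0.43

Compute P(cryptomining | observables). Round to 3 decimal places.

0.103

Multiply each prior by the joint likelihood of the observable pattern (using 1 − P(present | H) for each absent observable):
  port scan: 0.419 × (1 − 0.35) × 0.75 × 0.93 × 0.48 = 0.091183
  DDoS probe: 0.088 × (1 − 0.93) × 0.05 × 0.39 × 0.51 = 6.1261e-05
  cryptomining: 0.395 × (1 − 0.20) × 0.23 × 0.21 × 0.69 = 0.010531
  supply-chain beacon: 0.098 × (1 − 0.92) × 0.83 × 0.32 × 0.43 = 0.00089539
Normalizing constant Z = 0.091183 + 6.1261e-05 + 0.010531 + 0.00089539 = 0.10267.
P(cryptomining | evidence) = 0.010531 / 0.10267 ≈ 0.103.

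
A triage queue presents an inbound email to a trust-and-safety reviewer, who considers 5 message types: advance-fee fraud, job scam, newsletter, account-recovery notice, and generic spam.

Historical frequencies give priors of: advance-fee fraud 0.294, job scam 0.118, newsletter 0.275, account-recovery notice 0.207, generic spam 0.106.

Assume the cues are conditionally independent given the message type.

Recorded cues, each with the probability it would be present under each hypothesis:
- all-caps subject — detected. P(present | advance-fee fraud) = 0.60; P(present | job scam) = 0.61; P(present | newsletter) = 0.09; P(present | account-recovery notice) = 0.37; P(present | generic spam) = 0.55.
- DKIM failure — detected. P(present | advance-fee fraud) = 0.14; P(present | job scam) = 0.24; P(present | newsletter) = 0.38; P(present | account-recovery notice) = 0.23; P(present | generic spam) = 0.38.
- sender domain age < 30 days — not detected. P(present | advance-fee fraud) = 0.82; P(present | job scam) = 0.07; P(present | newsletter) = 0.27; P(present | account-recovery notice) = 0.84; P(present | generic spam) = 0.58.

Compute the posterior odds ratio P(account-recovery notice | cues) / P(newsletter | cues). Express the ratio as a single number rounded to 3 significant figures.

0.411

The normalizing constant cancels in an odds ratio, so compute prior × likelihood for the two hypotheses only (using 1 − P(present | H) for each absent cue):
  account-recovery notice: 0.207 × 0.37 × 0.23 × (1 − 0.84) = 0.0028185
  newsletter: 0.275 × 0.09 × 0.38 × (1 − 0.27) = 0.0068657
Odds(account-recovery notice : newsletter) = 0.0028185 / 0.0068657 ≈ 0.411.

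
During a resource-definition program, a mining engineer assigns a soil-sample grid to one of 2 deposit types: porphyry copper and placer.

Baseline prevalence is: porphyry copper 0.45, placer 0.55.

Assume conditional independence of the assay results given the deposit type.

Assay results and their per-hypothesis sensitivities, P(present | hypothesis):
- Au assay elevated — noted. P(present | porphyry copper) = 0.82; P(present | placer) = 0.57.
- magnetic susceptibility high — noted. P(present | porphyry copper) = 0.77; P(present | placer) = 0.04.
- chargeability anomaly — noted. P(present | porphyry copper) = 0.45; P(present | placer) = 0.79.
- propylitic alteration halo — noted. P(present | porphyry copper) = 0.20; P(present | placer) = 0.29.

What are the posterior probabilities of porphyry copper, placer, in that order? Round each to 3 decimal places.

For each hypothesis, the unnormalized posterior weight is prior × product of the assay result likelihoods:
  porphyry copper: 0.45 × 0.82 × 0.77 × 0.45 × 0.20 = 0.025572
  placer: 0.55 × 0.57 × 0.04 × 0.79 × 0.29 = 0.0028729
Marginal likelihood of the evidence = 0.028445.
P(porphyry copper | evidence) = 0.025572 / 0.028445 ≈ 0.899
P(placer | evidence) = 0.0028729 / 0.028445 ≈ 0.101

0.899, 0.101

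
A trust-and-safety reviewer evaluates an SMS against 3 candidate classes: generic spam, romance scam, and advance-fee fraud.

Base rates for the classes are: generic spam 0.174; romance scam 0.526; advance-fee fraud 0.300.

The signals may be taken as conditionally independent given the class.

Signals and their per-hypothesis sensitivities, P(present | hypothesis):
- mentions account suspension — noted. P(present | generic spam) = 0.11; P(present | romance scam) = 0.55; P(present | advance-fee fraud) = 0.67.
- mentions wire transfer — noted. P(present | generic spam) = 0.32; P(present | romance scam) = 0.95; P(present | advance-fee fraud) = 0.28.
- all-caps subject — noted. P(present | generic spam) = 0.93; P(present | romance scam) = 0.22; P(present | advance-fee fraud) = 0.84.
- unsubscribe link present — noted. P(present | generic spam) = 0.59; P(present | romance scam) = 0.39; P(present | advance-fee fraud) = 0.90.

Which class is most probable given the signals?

Multiply each prior by the joint likelihood of the signal pattern:
  generic spam: 0.174 × 0.11 × 0.32 × 0.93 × 0.59 = 0.0033607
  romance scam: 0.526 × 0.55 × 0.95 × 0.22 × 0.39 = 0.023581
  advance-fee fraud: 0.300 × 0.67 × 0.28 × 0.84 × 0.90 = 0.042548
Marginal likelihood of the evidence = 0.069489.
P(generic spam | evidence) ≈ 0.0033607 / 0.069489 ≈ 0.048
P(romance scam | evidence) ≈ 0.023581 / 0.069489 ≈ 0.339
P(advance-fee fraud | evidence) ≈ 0.042548 / 0.069489 ≈ 0.612
The largest is 0.612, so advance-fee fraud is most probable.

advance-fee fraud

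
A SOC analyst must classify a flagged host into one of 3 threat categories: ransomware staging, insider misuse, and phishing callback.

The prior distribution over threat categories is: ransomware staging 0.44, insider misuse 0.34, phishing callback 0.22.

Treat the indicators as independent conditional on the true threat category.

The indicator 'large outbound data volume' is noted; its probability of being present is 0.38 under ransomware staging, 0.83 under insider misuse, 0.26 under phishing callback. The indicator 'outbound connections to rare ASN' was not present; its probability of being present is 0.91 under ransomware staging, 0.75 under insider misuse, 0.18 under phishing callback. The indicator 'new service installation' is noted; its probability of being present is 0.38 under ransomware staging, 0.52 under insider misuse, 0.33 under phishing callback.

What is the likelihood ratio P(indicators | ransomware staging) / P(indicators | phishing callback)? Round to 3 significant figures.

Joint likelihood of the indicator pattern under each hypothesis (using 1 − P(present | H) for each absent indicator):
  ransomware staging: 0.38 × (1 − 0.91) × 0.38 = 0.012996
  phishing callback: 0.26 × (1 − 0.18) × 0.33 = 0.070356
Bayes factor = 0.012996 / 0.070356 ≈ 0.185

0.185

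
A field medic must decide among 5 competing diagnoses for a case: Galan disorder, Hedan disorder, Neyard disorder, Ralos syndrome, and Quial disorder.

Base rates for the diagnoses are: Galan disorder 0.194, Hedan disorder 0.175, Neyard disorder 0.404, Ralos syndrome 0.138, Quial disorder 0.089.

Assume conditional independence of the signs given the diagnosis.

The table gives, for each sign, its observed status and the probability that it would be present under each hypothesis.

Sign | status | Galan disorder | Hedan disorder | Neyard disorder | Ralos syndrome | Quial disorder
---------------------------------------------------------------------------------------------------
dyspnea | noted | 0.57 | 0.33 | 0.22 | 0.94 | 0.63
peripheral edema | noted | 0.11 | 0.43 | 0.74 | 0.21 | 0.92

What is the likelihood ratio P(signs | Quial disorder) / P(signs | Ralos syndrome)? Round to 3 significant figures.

2.94

Joint likelihood of the sign pattern under each hypothesis:
  Quial disorder: 0.63 × 0.92 = 0.5796
  Ralos syndrome: 0.94 × 0.21 = 0.1974
Bayes factor = 0.5796 / 0.1974 ≈ 2.94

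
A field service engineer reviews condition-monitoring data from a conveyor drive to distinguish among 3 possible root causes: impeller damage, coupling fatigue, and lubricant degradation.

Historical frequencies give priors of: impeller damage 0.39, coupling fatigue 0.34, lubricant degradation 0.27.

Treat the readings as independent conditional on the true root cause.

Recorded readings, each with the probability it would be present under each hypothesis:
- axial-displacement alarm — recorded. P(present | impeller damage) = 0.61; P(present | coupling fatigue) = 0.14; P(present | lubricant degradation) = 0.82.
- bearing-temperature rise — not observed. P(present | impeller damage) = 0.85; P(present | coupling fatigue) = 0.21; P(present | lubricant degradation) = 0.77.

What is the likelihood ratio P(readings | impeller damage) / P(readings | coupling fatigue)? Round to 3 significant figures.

Take the product of per-reading likelihoods under each hypothesis (using 1 − P(present | H) for each absent reading), then divide.
  impeller damage: 0.61 × (1 − 0.85) = 0.0915
  coupling fatigue: 0.14 × (1 − 0.21) = 0.1106
Bayes factor = 0.0915 / 0.1106 ≈ 0.827

0.827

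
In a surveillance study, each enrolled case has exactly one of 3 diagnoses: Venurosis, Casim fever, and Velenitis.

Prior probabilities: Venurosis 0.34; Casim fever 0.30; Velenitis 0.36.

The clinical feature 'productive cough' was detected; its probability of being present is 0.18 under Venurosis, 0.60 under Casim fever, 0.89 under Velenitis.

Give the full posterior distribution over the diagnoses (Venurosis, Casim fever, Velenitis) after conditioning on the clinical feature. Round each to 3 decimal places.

0.109, 0.321, 0.571

For each hypothesis, the unnormalized posterior weight is prior × likelihood:
  Venurosis: 0.34 × 0.18 = 0.0612
  Casim fever: 0.30 × 0.60 = 0.18
  Velenitis: 0.36 × 0.89 = 0.3204
Normalizing constant Z = 0.0612 + 0.18 + 0.3204 = 0.5616.
P(Venurosis | evidence) = 0.0612 / 0.5616 ≈ 0.109
P(Casim fever | evidence) = 0.18 / 0.5616 ≈ 0.321
P(Velenitis | evidence) = 0.3204 / 0.5616 ≈ 0.571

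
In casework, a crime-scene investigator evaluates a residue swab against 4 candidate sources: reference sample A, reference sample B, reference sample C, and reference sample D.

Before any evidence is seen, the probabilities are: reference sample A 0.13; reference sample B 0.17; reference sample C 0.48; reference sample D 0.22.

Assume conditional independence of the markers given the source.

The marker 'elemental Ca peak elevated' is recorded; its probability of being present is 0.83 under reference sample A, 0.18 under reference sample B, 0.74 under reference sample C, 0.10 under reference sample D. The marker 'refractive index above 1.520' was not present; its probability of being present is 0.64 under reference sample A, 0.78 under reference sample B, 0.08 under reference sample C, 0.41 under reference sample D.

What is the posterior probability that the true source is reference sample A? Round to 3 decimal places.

0.101

For each hypothesis, the unnormalized posterior weight is prior × product of the marker likelihoods (using 1 − P(present | H) for each absent marker):
  reference sample A: 0.13 × 0.83 × (1 − 0.64) = 0.038844
  reference sample B: 0.17 × 0.18 × (1 − 0.78) = 0.006732
  reference sample C: 0.48 × 0.74 × (1 − 0.08) = 0.32678
  reference sample D: 0.22 × 0.10 × (1 − 0.41) = 0.01298
Normalizing constant Z = 0.038844 + 0.006732 + 0.32678 + 0.01298 = 0.38534.
P(reference sample A | evidence) = 0.038844 / 0.38534 ≈ 0.101.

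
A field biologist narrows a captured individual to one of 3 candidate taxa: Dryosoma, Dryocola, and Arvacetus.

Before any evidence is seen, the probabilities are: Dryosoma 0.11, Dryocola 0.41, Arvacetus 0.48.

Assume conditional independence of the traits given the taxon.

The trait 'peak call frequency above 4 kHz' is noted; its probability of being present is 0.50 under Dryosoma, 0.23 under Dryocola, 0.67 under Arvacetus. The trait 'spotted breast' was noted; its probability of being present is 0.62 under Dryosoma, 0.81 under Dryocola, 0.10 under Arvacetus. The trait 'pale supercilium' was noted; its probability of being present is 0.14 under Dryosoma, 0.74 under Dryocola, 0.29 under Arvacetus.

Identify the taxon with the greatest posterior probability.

Dryocola

Multiply each prior by the joint likelihood of the trait pattern:
  Dryosoma: 0.11 × 0.50 × 0.62 × 0.14 = 0.004774
  Dryocola: 0.41 × 0.23 × 0.81 × 0.74 = 0.056523
  Arvacetus: 0.48 × 0.67 × 0.10 × 0.29 = 0.0093264
Normalizing constant Z = 0.004774 + 0.056523 + 0.0093264 = 0.070624.
P(Dryosoma | evidence) ≈ 0.004774 / 0.070624 ≈ 0.068
P(Dryocola | evidence) ≈ 0.056523 / 0.070624 ≈ 0.800
P(Arvacetus | evidence) ≈ 0.0093264 / 0.070624 ≈ 0.132
The largest is 0.800, so Dryocola is most probable.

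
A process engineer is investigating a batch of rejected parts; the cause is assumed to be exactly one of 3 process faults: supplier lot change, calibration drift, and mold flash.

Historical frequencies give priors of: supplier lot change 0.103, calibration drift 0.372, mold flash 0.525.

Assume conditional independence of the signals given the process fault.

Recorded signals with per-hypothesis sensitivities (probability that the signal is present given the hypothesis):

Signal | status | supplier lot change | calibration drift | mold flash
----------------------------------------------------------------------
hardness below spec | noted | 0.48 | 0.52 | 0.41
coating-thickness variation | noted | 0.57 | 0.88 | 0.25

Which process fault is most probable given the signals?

calibration drift

For each hypothesis, the unnormalized posterior weight is prior × product of the signal likelihoods:
  supplier lot change: 0.103 × 0.48 × 0.57 = 0.028181
  calibration drift: 0.372 × 0.52 × 0.88 = 0.17023
  mold flash: 0.525 × 0.41 × 0.25 = 0.053812
The unnormalized weights sum to 0.25222.
P(supplier lot change | evidence) ≈ 0.028181 / 0.25222 ≈ 0.112
P(calibration drift | evidence) ≈ 0.17023 / 0.25222 ≈ 0.675
P(mold flash | evidence) ≈ 0.053812 / 0.25222 ≈ 0.213
The largest is 0.675, so calibration drift is most probable.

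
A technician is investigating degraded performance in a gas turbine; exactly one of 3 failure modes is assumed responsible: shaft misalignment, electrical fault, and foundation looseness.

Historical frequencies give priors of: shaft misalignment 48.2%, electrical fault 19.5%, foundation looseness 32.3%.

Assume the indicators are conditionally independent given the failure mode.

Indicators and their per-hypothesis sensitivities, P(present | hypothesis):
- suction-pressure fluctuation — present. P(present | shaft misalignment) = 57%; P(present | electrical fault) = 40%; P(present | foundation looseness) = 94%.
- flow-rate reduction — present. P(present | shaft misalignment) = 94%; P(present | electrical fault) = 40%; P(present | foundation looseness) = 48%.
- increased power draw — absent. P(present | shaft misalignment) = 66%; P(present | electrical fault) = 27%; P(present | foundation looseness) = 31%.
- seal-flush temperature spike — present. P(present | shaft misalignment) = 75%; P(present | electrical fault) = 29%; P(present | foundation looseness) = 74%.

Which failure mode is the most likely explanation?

foundation looseness

For each hypothesis, the unnormalized posterior weight is prior × product of the indicator likelihoods (using 1 − P(present | H) for each absent indicator):
  shaft misalignment: 0.482 × 0.57 × 0.94 × (1 − 0.66) × 0.75 = 0.065855
  electrical fault: 0.195 × 0.40 × 0.40 × (1 − 0.27) × 0.29 = 0.006605
  foundation looseness: 0.323 × 0.94 × 0.48 × (1 − 0.31) × 0.74 = 0.074414
The unnormalized weights sum to 0.14687.
P(shaft misalignment | evidence) ≈ 0.065855 / 0.14687 ≈ 0.448
P(electrical fault | evidence) ≈ 0.006605 / 0.14687 ≈ 0.045
P(foundation looseness | evidence) ≈ 0.074414 / 0.14687 ≈ 0.507
The largest is 0.507, so foundation looseness is most probable.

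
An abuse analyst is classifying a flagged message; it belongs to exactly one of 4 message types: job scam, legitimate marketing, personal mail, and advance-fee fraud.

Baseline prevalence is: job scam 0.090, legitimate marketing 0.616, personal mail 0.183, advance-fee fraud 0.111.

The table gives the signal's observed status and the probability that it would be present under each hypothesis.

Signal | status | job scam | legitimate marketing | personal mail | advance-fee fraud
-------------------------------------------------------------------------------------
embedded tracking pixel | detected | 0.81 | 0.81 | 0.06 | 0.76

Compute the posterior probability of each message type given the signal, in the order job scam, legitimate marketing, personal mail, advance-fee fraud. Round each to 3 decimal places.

For each hypothesis, the unnormalized posterior weight is prior × likelihood:
  job scam: 0.090 × 0.81 = 0.0729
  legitimate marketing: 0.616 × 0.81 = 0.49896
  personal mail: 0.183 × 0.06 = 0.01098
  advance-fee fraud: 0.111 × 0.76 = 0.08436
Marginal likelihood of the evidence = 0.6672.
P(job scam | evidence) = 0.0729 / 0.6672 ≈ 0.109
P(legitimate marketing | evidence) = 0.49896 / 0.6672 ≈ 0.748
P(personal mail | evidence) = 0.01098 / 0.6672 ≈ 0.016
P(advance-fee fraud | evidence) = 0.08436 / 0.6672 ≈ 0.126

0.109, 0.748, 0.016, 0.126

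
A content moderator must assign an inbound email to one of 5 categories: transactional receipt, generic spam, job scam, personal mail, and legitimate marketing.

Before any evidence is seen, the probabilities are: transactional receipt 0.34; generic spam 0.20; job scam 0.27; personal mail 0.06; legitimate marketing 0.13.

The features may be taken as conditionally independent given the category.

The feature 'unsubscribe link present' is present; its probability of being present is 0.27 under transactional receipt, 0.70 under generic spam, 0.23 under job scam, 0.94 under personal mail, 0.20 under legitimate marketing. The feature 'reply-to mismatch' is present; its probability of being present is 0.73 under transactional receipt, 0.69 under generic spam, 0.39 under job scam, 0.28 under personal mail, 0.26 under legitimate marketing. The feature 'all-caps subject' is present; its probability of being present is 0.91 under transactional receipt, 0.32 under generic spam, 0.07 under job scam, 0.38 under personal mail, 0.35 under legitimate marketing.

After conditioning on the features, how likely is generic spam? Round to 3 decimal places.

0.303

For each hypothesis, the unnormalized posterior weight is prior × product of the feature likelihoods:
  transactional receipt: 0.34 × 0.27 × 0.73 × 0.91 = 0.060983
  generic spam: 0.20 × 0.70 × 0.69 × 0.32 = 0.030912
  job scam: 0.27 × 0.23 × 0.39 × 0.07 = 0.0016953
  personal mail: 0.06 × 0.94 × 0.28 × 0.38 = 0.006001
  legitimate marketing: 0.13 × 0.20 × 0.26 × 0.35 = 0.002366
Normalizing constant Z = 0.060983 + 0.030912 + 0.0016953 + 0.006001 + 0.002366 = 0.10196.
P(generic spam | evidence) = 0.030912 / 0.10196 ≈ 0.303.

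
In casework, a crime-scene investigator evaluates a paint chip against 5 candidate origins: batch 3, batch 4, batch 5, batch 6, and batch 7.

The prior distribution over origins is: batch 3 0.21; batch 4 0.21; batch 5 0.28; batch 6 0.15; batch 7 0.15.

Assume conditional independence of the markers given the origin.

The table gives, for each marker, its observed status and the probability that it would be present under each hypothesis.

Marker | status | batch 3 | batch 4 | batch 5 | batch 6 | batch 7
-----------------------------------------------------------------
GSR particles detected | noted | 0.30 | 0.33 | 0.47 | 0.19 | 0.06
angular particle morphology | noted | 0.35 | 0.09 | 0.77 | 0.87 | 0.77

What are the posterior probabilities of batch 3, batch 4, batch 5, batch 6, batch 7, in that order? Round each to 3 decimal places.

For each hypothesis, the unnormalized posterior weight is prior × product of the marker likelihoods:
  batch 3: 0.21 × 0.30 × 0.35 = 0.02205
  batch 4: 0.21 × 0.33 × 0.09 = 0.006237
  batch 5: 0.28 × 0.47 × 0.77 = 0.10133
  batch 6: 0.15 × 0.19 × 0.87 = 0.024795
  batch 7: 0.15 × 0.06 × 0.77 = 0.00693
The unnormalized weights sum to 0.16134.
P(batch 3 | evidence) = 0.02205 / 0.16134 ≈ 0.137
P(batch 4 | evidence) = 0.006237 / 0.16134 ≈ 0.039
P(batch 5 | evidence) = 0.10133 / 0.16134 ≈ 0.628
P(batch 6 | evidence) = 0.024795 / 0.16134 ≈ 0.154
P(batch 7 | evidence) = 0.00693 / 0.16134 ≈ 0.043

0.137, 0.039, 0.628, 0.154, 0.043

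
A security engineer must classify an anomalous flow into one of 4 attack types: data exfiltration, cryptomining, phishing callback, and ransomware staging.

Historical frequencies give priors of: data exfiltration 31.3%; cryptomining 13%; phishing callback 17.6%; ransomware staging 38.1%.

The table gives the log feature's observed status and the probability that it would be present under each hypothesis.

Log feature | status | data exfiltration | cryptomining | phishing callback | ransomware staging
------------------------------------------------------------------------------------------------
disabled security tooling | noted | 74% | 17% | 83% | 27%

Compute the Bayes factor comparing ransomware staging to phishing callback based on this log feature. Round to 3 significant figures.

The Bayes factor is the ratio of the two likelihoods.
  ransomware staging: 0.27
  phishing callback: 0.83
Bayes factor = 0.27 / 0.83 ≈ 0.325

0.325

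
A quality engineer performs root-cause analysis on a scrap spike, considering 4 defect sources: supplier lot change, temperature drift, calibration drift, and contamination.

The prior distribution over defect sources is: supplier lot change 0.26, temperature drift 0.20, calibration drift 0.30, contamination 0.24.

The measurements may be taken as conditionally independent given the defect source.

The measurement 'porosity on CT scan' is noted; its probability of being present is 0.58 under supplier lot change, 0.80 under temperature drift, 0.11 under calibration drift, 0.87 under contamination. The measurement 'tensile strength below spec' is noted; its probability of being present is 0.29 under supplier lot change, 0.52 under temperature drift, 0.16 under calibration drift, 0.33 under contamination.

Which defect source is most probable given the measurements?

temperature drift

For each hypothesis, the unnormalized posterior weight is prior × product of the measurement likelihoods:
  supplier lot change: 0.26 × 0.58 × 0.29 = 0.043732
  temperature drift: 0.20 × 0.80 × 0.52 = 0.0832
  calibration drift: 0.30 × 0.11 × 0.16 = 0.00528
  contamination: 0.24 × 0.87 × 0.33 = 0.068904
Normalizing constant Z = 0.043732 + 0.0832 + 0.00528 + 0.068904 = 0.20112.
P(supplier lot change | evidence) ≈ 0.043732 / 0.20112 ≈ 0.217
P(temperature drift | evidence) ≈ 0.0832 / 0.20112 ≈ 0.414
P(calibration drift | evidence) ≈ 0.00528 / 0.20112 ≈ 0.026
P(contamination | evidence) ≈ 0.068904 / 0.20112 ≈ 0.343
The largest is 0.414, so temperature drift is most probable.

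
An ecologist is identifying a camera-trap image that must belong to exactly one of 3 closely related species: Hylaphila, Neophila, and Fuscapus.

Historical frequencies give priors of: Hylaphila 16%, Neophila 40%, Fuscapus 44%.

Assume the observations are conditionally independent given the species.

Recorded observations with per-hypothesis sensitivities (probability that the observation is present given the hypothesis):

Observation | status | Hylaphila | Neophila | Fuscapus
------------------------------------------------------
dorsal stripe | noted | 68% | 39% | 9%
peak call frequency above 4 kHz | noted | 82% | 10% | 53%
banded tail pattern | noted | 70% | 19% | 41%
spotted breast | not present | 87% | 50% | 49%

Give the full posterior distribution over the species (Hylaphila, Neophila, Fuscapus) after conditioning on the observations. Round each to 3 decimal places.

0.580, 0.106, 0.314

Multiply each prior by the joint likelihood of the evidence pattern (using 1 − P(present | H) for each absent observation):
  Hylaphila: 0.16 × 0.68 × 0.82 × 0.70 × (1 − 0.87) = 0.0081187
  Neophila: 0.40 × 0.39 × 0.10 × 0.19 × (1 − 0.50) = 0.001482
  Fuscapus: 0.44 × 0.09 × 0.53 × 0.41 × (1 − 0.49) = 0.0043886
The unnormalized weights sum to 0.013989.
P(Hylaphila | evidence) = 0.0081187 / 0.013989 ≈ 0.580
P(Neophila | evidence) = 0.001482 / 0.013989 ≈ 0.106
P(Fuscapus | evidence) = 0.0043886 / 0.013989 ≈ 0.314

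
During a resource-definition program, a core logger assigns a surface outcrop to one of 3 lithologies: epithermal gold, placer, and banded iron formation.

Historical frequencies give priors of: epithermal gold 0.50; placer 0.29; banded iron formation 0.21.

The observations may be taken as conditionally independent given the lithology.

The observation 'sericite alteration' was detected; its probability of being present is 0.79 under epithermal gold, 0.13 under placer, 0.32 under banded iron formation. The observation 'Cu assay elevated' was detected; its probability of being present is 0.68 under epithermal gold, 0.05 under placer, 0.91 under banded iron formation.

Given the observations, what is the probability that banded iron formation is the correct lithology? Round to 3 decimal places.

0.184

By Bayes' rule with conditional independence, the unnormalized weight for each hypothesis is prior × ∏ likelihoods:
  epithermal gold: 0.50 × 0.79 × 0.68 = 0.2686
  placer: 0.29 × 0.13 × 0.05 = 0.001885
  banded iron formation: 0.21 × 0.32 × 0.91 = 0.061152
The unnormalized weights sum to 0.33164.
P(banded iron formation | evidence) = 0.061152 / 0.33164 ≈ 0.184.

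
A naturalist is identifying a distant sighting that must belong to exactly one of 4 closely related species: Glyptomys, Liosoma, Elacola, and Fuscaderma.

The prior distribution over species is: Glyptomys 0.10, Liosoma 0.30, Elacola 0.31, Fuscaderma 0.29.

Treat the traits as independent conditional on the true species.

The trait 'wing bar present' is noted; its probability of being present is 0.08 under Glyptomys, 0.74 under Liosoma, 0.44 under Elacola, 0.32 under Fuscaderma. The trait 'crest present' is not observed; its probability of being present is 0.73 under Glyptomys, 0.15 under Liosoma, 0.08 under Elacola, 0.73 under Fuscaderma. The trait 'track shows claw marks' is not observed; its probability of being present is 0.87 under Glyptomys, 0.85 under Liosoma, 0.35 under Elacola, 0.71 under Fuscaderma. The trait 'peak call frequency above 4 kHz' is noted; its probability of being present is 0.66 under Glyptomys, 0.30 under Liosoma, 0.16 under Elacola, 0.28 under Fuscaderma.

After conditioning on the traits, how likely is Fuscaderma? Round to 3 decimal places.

0.086

By Bayes' rule with conditional independence, the unnormalized weight for each hypothesis is prior × ∏ likelihoods (using 1 − P(present | H) for each absent trait):
  Glyptomys: 0.10 × 0.08 × (1 − 0.73) × (1 − 0.87) × 0.66 = 0.00018533
  Liosoma: 0.30 × 0.74 × (1 − 0.15) × (1 − 0.85) × 0.30 = 0.0084915
  Elacola: 0.31 × 0.44 × (1 − 0.08) × (1 − 0.35) × 0.16 = 0.013051
  Fuscaderma: 0.29 × 0.32 × (1 − 0.73) × (1 − 0.71) × 0.28 = 0.0020345
Normalizing constant Z = 0.00018533 + 0.0084915 + 0.013051 + 0.0020345 = 0.023762.
P(Fuscaderma | evidence) = 0.0020345 / 0.023762 ≈ 0.086.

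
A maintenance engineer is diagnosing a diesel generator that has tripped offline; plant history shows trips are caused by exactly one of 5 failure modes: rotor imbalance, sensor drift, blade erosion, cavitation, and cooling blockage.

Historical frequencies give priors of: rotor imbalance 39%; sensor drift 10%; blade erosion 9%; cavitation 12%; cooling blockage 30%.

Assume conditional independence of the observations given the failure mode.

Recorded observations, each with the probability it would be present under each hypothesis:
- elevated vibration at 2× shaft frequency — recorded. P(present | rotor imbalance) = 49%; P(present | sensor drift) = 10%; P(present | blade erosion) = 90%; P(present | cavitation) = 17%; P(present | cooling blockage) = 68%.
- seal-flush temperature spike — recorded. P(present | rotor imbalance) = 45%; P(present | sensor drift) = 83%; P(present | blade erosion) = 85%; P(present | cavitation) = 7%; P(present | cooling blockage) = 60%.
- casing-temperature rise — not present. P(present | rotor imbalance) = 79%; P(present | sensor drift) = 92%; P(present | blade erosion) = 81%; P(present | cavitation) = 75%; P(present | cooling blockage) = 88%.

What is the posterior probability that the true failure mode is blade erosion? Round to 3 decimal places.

Multiply each prior by the joint likelihood of the evidence pattern (using 1 − P(present | H) for each absent observation):
  rotor imbalance: 0.39 × 0.49 × 0.45 × (1 − 0.79) = 0.018059
  sensor drift: 0.10 × 0.10 × 0.83 × (1 − 0.92) = 0.000664
  blade erosion: 0.09 × 0.90 × 0.85 × (1 − 0.81) = 0.013081
  cavitation: 0.12 × 0.17 × 0.07 × (1 − 0.75) = 0.000357
  cooling blockage: 0.30 × 0.68 × 0.60 × (1 − 0.88) = 0.014688
Marginal likelihood of the evidence = 0.046849.
P(blade erosion | evidence) = 0.013081 / 0.046849 ≈ 0.279.

0.279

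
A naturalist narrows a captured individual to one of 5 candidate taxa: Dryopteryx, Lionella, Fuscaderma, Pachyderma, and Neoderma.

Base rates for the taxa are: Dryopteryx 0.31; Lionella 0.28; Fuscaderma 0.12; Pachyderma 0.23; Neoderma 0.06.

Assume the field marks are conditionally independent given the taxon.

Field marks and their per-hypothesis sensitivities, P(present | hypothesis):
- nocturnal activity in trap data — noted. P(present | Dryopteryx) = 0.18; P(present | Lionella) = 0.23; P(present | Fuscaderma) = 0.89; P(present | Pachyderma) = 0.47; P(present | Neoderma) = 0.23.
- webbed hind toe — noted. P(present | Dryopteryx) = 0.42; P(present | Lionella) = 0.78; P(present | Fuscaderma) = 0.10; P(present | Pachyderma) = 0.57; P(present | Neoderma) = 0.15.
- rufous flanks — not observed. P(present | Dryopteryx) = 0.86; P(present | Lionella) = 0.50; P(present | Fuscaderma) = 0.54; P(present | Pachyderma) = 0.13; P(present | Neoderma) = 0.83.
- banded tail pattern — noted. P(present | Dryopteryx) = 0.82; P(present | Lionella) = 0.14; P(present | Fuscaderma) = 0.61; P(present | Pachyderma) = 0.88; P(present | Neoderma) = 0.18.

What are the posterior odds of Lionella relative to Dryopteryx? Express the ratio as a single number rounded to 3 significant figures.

Posterior odds equal prior odds times the likelihood ratio; only the two competing hypotheses matter (using 1 − P(present | H) for each absent field mark).
  Lionella: 0.28 × 0.23 × 0.78 × (1 − 0.50) × 0.14 = 0.0035162
  Dryopteryx: 0.31 × 0.18 × 0.42 × (1 − 0.86) × 0.82 = 0.0026905
Odds(Lionella : Dryopteryx) = 0.0035162 / 0.0026905 ≈ 1.31.

1.31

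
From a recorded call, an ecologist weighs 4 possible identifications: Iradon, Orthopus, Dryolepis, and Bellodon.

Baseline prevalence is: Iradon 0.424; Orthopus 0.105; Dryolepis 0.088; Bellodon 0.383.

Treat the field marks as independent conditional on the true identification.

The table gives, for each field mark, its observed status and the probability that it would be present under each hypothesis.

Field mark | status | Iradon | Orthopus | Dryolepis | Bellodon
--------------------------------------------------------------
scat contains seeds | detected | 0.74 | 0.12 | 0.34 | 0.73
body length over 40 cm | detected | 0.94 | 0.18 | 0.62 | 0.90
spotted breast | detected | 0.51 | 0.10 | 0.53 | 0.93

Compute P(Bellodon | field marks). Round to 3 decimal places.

0.593

For each hypothesis, the unnormalized posterior weight is prior × product of the field mark likelihoods:
  Iradon: 0.424 × 0.74 × 0.94 × 0.51 = 0.15042
  Orthopus: 0.105 × 0.12 × 0.18 × 0.10 = 0.0002268
  Dryolepis: 0.088 × 0.34 × 0.62 × 0.53 = 0.0098317
  Bellodon: 0.383 × 0.73 × 0.90 × 0.93 = 0.23402
Normalizing constant Z = 0.15042 + 0.0002268 + 0.0098317 + 0.23402 = 0.39449.
P(Bellodon | evidence) = 0.23402 / 0.39449 ≈ 0.593.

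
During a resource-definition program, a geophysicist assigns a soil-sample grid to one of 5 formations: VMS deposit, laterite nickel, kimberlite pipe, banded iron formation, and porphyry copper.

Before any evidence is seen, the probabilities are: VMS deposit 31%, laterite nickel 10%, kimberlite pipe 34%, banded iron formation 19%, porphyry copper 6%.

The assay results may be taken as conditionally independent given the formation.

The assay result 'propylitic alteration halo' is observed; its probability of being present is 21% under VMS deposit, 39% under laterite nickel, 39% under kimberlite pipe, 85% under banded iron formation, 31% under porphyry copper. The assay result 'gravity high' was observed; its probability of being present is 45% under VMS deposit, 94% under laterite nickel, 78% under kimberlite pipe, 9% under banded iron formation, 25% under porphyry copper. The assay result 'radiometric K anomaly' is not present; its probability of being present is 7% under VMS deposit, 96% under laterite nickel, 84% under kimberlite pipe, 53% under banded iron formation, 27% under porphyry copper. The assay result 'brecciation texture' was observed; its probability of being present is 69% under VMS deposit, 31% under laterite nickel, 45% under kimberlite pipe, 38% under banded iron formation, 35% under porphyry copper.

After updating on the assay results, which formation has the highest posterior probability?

VMS deposit

Multiply each prior by the joint likelihood of the assay result pattern (using 1 − P(present | H) for each absent assay result):
  VMS deposit: 0.31 × 0.21 × 0.45 × (1 − 0.07) × 0.69 = 0.018799
  laterite nickel: 0.10 × 0.39 × 0.94 × (1 − 0.96) × 0.31 = 0.00045458
  kimberlite pipe: 0.34 × 0.39 × 0.78 × (1 − 0.84) × 0.45 = 0.0074468
  banded iron formation: 0.19 × 0.85 × 0.09 × (1 − 0.53) × 0.38 = 0.002596
  porphyry copper: 0.06 × 0.31 × 0.25 × (1 − 0.27) × 0.35 = 0.0011881
Marginal likelihood of the evidence = 0.030484.
P(VMS deposit | evidence) ≈ 0.018799 / 0.030484 ≈ 0.617
P(laterite nickel | evidence) ≈ 0.00045458 / 0.030484 ≈ 0.015
P(kimberlite pipe | evidence) ≈ 0.0074468 / 0.030484 ≈ 0.244
P(banded iron formation | evidence) ≈ 0.002596 / 0.030484 ≈ 0.085
P(porphyry copper | evidence) ≈ 0.0011881 / 0.030484 ≈ 0.039
The largest is 0.617, so VMS deposit is most probable.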